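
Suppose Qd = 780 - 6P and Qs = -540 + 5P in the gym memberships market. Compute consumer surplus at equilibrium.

Consumer surplus = 300

Equilibrium: 780 - 6P = -540 + 5P gives P* = 120, Q* = 60.
Demand choke price (Qd = 0): P = 130.
CS = ½(130 − 120)(60) = 300.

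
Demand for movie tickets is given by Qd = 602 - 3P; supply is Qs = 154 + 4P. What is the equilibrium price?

P* = 64

Set Qd = Qs: 602 - 3P = 154 + 4P.
448 = 7P, so P* = 64.
Q* = 602 − 3(64) = 410.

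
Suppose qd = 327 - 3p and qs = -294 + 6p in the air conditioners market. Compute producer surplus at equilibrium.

Equilibrium: 327 - 3p = -294 + 6p gives p* = 69, q* = 120.
Supply starts at p = 49 (where qs = 0).
PS = ½(69 − 49)(120) = 1200.

Producer surplus = 1200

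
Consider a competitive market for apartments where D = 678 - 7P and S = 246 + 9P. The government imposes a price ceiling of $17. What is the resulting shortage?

Equilibrium price would be P* = 27, so the ceiling at 17 binds.
At P = 17: D = 678 − 7(17) = 559, S = 246 + 9(17) = 399.
Shortage = 559 − 399 = 160.

Shortage = 160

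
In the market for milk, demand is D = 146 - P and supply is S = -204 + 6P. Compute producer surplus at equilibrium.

Producer surplus = 768

Equilibrium: 146 - P = -204 + 6P gives P* = 50, Q* = 96.
Supply starts at P = 34 (where S = 0).
PS = ½(50 − 34)(96) = 768.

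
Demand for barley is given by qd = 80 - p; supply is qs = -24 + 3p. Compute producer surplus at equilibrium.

Equilibrium: 80 - p = -24 + 3p gives p* = 26, q* = 54.
Supply starts at p = 8 (where qs = 0).
PS = ½(26 − 8)(54) = 486.

Producer surplus = 486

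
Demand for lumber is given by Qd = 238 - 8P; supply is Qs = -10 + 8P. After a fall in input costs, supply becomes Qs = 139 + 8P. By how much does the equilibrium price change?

Original equilibrium: P* = 15.5, Q* = 114.
New equilibrium: 238 - 8P = 139 + 8P, so 99 = 16P and P' = 6.1875; Q' = 238 − 8(6.1875) = 188.5.
Change in price: 6.1875 − 15.5 = -9.3125.

ΔP = -9.3125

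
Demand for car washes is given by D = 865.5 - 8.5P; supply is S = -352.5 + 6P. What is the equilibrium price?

Set D = S: 865.5 - 8.5P = -352.5 + 6P.
1218 = 14.5P, so P* = 84.
Q* = 865.5 − 8.5(84) = 151.5.

P* = 84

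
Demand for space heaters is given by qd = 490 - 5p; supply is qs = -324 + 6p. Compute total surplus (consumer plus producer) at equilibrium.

Equilibrium: 490 - 5p = -324 + 6p gives p* = 74, q* = 120.
Demand choke price: p = 98; supply starts at p = 54.
CS = ½(98 − 74)(120) = 1440; PS = ½(74 − 54)(120) = 1200.

Total surplus = 2640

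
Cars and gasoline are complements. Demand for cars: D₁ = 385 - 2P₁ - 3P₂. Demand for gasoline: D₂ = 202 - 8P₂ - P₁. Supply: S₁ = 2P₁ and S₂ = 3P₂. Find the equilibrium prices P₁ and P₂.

Market 1: 385 - 2P₁ - 3P₂ = 2P₁ → 4P₁ + 3P₂ = 385.
Market 2: 11P₂ + P₁ = 202.
Eliminating P₂: 11×(1) − 3×(2) gives 41P₁ = 3629, so P₁ = 3629/41.
Back-substitute into (2): P₂ = (202 − 1×3629/41) / 11 = 423/41.

P₁ = 3629/41, P₂ = 423/41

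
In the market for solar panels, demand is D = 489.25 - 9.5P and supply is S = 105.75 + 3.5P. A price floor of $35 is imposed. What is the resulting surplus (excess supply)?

Equilibrium price would be P* = 29.5, so the floor at 35 binds.
At P = 35: D = 156.75, S = 228.25.
Surplus = 228.25 − 156.75 = 71.5.

Surplus = 71.5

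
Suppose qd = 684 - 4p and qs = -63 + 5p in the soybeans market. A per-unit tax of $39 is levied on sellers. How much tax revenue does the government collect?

Tax revenue = 10348

Pre-tax equilibrium: p* = 83, q* = 352.
Tax on sellers shifts supply to qs = -63 + 5(p − 39) = -258 + 5p.
684 - 4p = -258 + 5p gives buyer price pb = 314/3; sellers receive ps = 314/3 − 39 = 197/3.
New quantity: q = 684 − 4(314/3) = 796/3.
Revenue = 39 × 796/3 = 10348.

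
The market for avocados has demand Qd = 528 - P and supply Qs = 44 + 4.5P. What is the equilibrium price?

P* = 88

Set Qd = Qs: 528 - P = 44 + 4.5P.
484 = 5.5P, so P* = 88.
Q* = 528 − 1(88) = 440.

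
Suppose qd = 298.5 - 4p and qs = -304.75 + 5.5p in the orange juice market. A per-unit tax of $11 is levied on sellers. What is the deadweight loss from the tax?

Deadweight loss = 2662/19

Pre-tax equilibrium: p* = 63.5, q* = 44.5.
Tax on sellers shifts supply to qs = -304.75 + 5.5(p − 11) = -365.25 + 5.5p.
298.5 - 4p = -365.25 + 5.5p gives buyer price pb = 2655/38; sellers receive ps = 2655/38 − 11 = 2237/38.
New quantity: q = 298.5 − 4(2655/38) = 723/38.
DWL = ½ × 11 × (44.5 − 723/38) = 2662/19.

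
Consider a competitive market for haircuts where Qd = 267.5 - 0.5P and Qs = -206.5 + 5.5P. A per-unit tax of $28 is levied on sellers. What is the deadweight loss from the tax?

Deadweight loss = 539/3

Pre-tax equilibrium: P* = 79, Q* = 228.
Tax on sellers shifts supply to Qs = -206.5 + 5.5(P − 28) = -360.5 + 5.5P.
267.5 - 0.5P = -360.5 + 5.5P gives buyer price Pb = 314/3; sellers receive Ps = 314/3 − 28 = 230/3.
New quantity: Q = 267.5 − 0.5(314/3) = 1291/6.
DWL = ½ × 28 × (228 − 1291/6) = 539/3.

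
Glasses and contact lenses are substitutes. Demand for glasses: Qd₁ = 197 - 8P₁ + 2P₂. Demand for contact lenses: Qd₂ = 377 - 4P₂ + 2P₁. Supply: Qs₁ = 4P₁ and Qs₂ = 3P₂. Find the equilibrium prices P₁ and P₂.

P₁ = 26.6625, P₂ = 61.475

Market 1: 197 - 8P₁ + 2P₂ = 4P₁ → 12P₁ - 2P₂ = 197.
Market 2: 7P₂ - 2P₁ = 377.
Eliminating P₂: 7×(1) + 2×(2) gives 80P₁ = 2133, so P₁ = 26.6625.
Back-substitute into (2): P₂ = (377 + 2×26.6625) / 7 = 61.475.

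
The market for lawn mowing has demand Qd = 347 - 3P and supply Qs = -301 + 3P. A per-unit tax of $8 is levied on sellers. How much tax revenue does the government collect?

Pre-tax equilibrium: P* = 108, Q* = 23.
Tax on sellers shifts supply to Qs = -301 + 3(P − 8) = -325 + 3P.
347 - 3P = -325 + 3P gives buyer price Pb = 112; sellers receive Ps = 112 − 8 = 104.
New quantity: Q = 347 − 3(112) = 11.
Revenue = 8 × 11 = 88.

Tax revenue = 88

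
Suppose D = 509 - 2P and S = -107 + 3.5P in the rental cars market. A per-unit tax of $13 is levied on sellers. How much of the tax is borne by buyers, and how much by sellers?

Pre-tax equilibrium: P* = 112, Q* = 285.
Tax on sellers shifts supply to S = -107 + 3.5(P − 13) = -152.5 + 3.5P.
509 - 2P = -152.5 + 3.5P gives buyer price Pb = 1323/11; sellers receive Ps = 1323/11 − 13 = 1180/11.
New quantity: Q = 509 − 2(1323/11) = 2953/11.
Buyer burden = 1323/11 − 112 = 91/11; seller burden = 112 − 1180/11 = 52/11.

Buyers bear 91/11, sellers bear 52/11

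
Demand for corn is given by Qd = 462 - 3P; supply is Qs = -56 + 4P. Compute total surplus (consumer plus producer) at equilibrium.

Total surplus = 16800

Equilibrium: 462 - 3P = -56 + 4P gives P* = 74, Q* = 240.
Demand choke price: P = 154; supply starts at P = 14.
CS = ½(154 − 74)(240) = 9600; PS = ½(74 − 14)(240) = 7200.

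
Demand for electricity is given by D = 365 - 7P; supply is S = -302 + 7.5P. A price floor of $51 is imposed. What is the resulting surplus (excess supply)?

Surplus = 72.5

Equilibrium price would be P* = 46, so the floor at 51 binds.
At P = 51: D = 8, S = 80.5.
Surplus = 80.5 − 8 = 72.5.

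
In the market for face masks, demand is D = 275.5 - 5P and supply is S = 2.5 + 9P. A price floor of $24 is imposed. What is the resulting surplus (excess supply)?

Surplus = 63

Equilibrium price would be P* = 19.5, so the floor at 24 binds.
At P = 24: D = 155.5, S = 218.5.
Surplus = 218.5 − 155.5 = 63.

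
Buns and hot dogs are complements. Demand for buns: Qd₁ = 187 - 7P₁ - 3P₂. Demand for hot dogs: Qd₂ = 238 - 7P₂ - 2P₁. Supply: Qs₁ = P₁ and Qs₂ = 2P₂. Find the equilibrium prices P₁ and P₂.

Market 1: 187 - 7P₁ - 3P₂ = P₁ → 8P₁ + 3P₂ = 187.
Market 2: 9P₂ + 2P₁ = 238.
Eliminating P₂: 9×(1) − 3×(2) gives 66P₁ = 969, so P₁ = 323/22.
Back-substitute into (2): P₂ = (238 − 2×323/22) / 9 = 255/11.

P₁ = 323/22, P₂ = 255/11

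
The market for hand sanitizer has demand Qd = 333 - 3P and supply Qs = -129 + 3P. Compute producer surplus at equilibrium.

Producer surplus = 1734

Equilibrium: 333 - 3P = -129 + 3P gives P* = 77, Q* = 102.
Supply starts at P = 43 (where Qs = 0).
PS = ½(77 − 43)(102) = 1734.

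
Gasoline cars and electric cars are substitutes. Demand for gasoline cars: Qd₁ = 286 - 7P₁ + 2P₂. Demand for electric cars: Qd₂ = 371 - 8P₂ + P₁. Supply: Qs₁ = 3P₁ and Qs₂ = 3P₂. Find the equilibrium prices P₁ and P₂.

P₁ = 36, P₂ = 37

Market 1: 286 - 7P₁ + 2P₂ = 3P₁ → 10P₁ - 2P₂ = 286.
Market 2: 11P₂ - P₁ = 371.
Eliminating P₂: 11×(1) + 2×(2) gives 108P₁ = 3888, so P₁ = 36.
Back-substitute into (2): P₂ = (371 + 1×36) / 11 = 37.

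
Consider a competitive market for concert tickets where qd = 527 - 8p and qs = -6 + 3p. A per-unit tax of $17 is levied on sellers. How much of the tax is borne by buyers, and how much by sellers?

Buyers bear 51/11, sellers bear 136/11

Pre-tax equilibrium: p* = 533/11, q* = 1533/11.
Tax on sellers shifts supply to qs = -6 + 3(p − 17) = -57 + 3p.
527 - 8p = -57 + 3p gives buyer price pb = 584/11; sellers receive ps = 584/11 − 17 = 397/11.
New quantity: q = 527 − 8(584/11) = 1125/11.
Buyer burden = 584/11 − 533/11 = 51/11; seller burden = 533/11 − 397/11 = 136/11.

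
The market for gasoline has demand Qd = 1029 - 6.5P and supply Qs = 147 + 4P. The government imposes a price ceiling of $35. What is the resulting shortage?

Shortage = 514.5

Equilibrium price would be P* = 84, so the ceiling at 35 binds.
At P = 35: Qd = 1029 − 6.5(35) = 801.5, Qs = 147 + 4(35) = 287.
Shortage = 801.5 − 287 = 514.5.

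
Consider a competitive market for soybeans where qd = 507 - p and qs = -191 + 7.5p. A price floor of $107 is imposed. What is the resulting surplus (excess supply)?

Surplus = 211.5

Equilibrium price would be p* = 1396/17, so the floor at 107 binds.
At p = 107: qd = 400, qs = 611.5.
Surplus = 611.5 − 400 = 211.5.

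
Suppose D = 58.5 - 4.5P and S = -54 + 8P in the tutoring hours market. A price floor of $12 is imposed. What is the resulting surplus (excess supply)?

Surplus = 37.5

Equilibrium price would be P* = 9, so the floor at 12 binds.
At P = 12: D = 4.5, S = 42.
Surplus = 42 − 4.5 = 37.5.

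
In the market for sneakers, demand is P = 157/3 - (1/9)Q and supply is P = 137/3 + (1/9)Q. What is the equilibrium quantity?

Q* = 30

Set the two price expressions equal: 157/3 - (1/9)Q = 137/3 + (1/9)Q.
20/3 = (2/9)Q, so Q* = 30.
P* = 157/3 − (1/9)(30) = 49.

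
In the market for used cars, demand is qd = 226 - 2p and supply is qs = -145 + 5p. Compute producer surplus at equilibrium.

Producer surplus = 1440

Equilibrium: 226 - 2p = -145 + 5p gives p* = 53, q* = 120.
Supply starts at p = 29 (where qs = 0).
PS = ½(53 − 29)(120) = 1440.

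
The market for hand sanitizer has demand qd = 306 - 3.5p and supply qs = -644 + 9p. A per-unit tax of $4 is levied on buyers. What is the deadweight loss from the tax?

Deadweight loss = 20.16

Pre-tax equilibrium: p* = 76, q* = 40.
Tax on buyers shifts demand to qd = 306 − 3.5(p + 4) = 292 - 3.5p.
292 - 3.5p = -644 + 9p gives seller price ps = 74.88; buyers pay pb = 74.88 + 4 = 78.88.
New quantity: q = 306 − 3.5(78.88) = 29.92.
DWL = ½ × 4 × (40 − 29.92) = 20.16.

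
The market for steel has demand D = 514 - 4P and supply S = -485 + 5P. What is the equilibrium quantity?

Q* = 70

Set D = S: 514 - 4P = -485 + 5P.
999 = 9P, so P* = 111.
Q* = 514 − 4(111) = 70.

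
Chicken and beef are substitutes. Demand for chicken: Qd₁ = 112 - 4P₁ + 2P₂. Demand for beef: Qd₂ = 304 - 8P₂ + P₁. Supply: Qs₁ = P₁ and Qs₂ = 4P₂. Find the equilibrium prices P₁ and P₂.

Market 1: 112 - 4P₁ + 2P₂ = P₁ → 5P₁ - 2P₂ = 112.
Market 2: 12P₂ - P₁ = 304.
Eliminating P₂: 12×(1) + 2×(2) gives 58P₁ = 1952, so P₁ = 976/29.
Back-substitute into (2): P₂ = (304 + 1×976/29) / 12 = 816/29.

P₁ = 976/29, P₂ = 816/29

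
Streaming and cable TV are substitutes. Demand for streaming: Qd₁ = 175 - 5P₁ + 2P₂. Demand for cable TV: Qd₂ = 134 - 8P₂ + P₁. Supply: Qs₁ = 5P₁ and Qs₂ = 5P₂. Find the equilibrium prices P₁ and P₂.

Market 1: 175 - 5P₁ + 2P₂ = 5P₁ → 10P₁ - 2P₂ = 175.
Market 2: 13P₂ - P₁ = 134.
Eliminating P₂: 13×(1) + 2×(2) gives 128P₁ = 2543, so P₁ = 19.8671875.
Back-substitute into (2): P₂ = (134 + 1×19.8671875) / 13 = 11.8359375.

P₁ = 19.8671875, P₂ = 11.8359375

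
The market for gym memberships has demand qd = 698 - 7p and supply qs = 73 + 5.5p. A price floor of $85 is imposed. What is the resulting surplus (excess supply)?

Equilibrium price would be p* = 50, so the floor at 85 binds.
At p = 85: qd = 103, qs = 540.5.
Surplus = 540.5 − 103 = 437.5.

Surplus = 437.5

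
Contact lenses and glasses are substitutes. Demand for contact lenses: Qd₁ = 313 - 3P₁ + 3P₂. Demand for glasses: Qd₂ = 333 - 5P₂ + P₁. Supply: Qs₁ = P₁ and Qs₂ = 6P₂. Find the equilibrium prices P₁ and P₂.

Market 1: 313 - 3P₁ + 3P₂ = P₁ → 4P₁ - 3P₂ = 313.
Market 2: 11P₂ - P₁ = 333.
Eliminating P₂: 11×(1) + 3×(2) gives 41P₁ = 4442, so P₁ = 4442/41.
Back-substitute into (2): P₂ = (333 + 1×4442/41) / 11 = 1645/41.

P₁ = 4442/41, P₂ = 1645/41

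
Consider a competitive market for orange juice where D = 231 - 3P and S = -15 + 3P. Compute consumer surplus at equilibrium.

Consumer surplus = 1944

Equilibrium: 231 - 3P = -15 + 3P gives P* = 41, Q* = 108.
Demand choke price (D = 0): P = 77.
CS = ½(77 − 41)(108) = 1944.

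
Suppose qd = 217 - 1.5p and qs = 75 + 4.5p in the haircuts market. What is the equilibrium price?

p* = 71/3

Set qd = qs: 217 - 1.5p = 75 + 4.5p.
142 = 6p, so p* = 71/3.
q* = 217 − 1.5(71/3) = 181.5.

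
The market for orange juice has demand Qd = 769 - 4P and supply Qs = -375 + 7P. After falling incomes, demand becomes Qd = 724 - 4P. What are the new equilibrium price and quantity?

Original equilibrium: P* = 104, Q* = 353.
New equilibrium: 724 - 4P = -375 + 7P, so 1099 = 11P and P' = 1099/11; Q' = 724 − 4(1099/11) = 3568/11.

P' = 1099/11, Q' = 3568/11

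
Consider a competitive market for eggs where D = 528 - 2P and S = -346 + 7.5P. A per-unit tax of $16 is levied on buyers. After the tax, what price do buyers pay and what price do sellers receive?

Pre-tax equilibrium: P* = 92, Q* = 344.
Tax on buyers shifts demand to D = 528 − 2(P + 16) = 496 - 2P.
496 - 2P = -346 + 7.5P gives seller price Ps = 1684/19; buyers pay Pb = 1684/19 + 16 = 1988/19.
New quantity: Q = 528 − 2(1988/19) = 6056/19.

Buyers pay 1988/19, sellers receive 1684/19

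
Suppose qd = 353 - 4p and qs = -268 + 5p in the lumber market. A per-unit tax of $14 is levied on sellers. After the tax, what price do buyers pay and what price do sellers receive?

Buyers pay 691/9, sellers receive 565/9

Pre-tax equilibrium: p* = 69, q* = 77.
Tax on sellers shifts supply to qs = -268 + 5(p − 14) = -338 + 5p.
353 - 4p = -338 + 5p gives buyer price pb = 691/9; sellers receive ps = 691/9 − 14 = 565/9.
New quantity: q = 353 − 4(691/9) = 413/9.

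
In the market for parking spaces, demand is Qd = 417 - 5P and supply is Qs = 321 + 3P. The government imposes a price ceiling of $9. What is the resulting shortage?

Equilibrium price would be P* = 12, so the ceiling at 9 binds.
At P = 9: Qd = 417 − 5(9) = 372, Qs = 321 + 3(9) = 348.
Shortage = 372 − 348 = 24.

Shortage = 24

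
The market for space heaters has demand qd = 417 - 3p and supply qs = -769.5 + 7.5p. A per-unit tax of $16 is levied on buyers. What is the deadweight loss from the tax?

Pre-tax equilibrium: p* = 113, q* = 78.
Tax on buyers shifts demand to qd = 417 − 3(p + 16) = 369 - 3p.
369 - 3p = -769.5 + 7.5p gives seller price ps = 759/7; buyers pay pb = 759/7 + 16 = 871/7.
New quantity: q = 417 − 3(871/7) = 306/7.
DWL = ½ × 16 × (78 − 306/7) = 1920/7.

Deadweight loss = 1920/7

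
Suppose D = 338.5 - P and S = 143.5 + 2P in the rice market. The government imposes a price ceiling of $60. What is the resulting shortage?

Equilibrium price would be P* = 65, so the ceiling at 60 binds.
At P = 60: D = 338.5 − 1(60) = 278.5, S = 143.5 + 2(60) = 263.5.
Shortage = 278.5 − 263.5 = 15.

Shortage = 15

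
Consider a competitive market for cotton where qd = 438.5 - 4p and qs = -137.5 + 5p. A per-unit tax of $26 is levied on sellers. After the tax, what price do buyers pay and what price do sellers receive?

Pre-tax equilibrium: p* = 64, q* = 182.5.
Tax on sellers shifts supply to qs = -137.5 + 5(p − 26) = -267.5 + 5p.
438.5 - 4p = -267.5 + 5p gives buyer price pb = 706/9; sellers receive ps = 706/9 − 26 = 472/9.
New quantity: q = 438.5 − 4(706/9) = 2245/18.

Buyers pay 706/9, sellers receive 472/9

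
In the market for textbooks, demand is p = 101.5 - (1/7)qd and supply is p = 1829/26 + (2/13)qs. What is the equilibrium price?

p* = 86.5

Set the two price expressions equal: 101.5 - (1/7)q = 1829/26 + (2/13)q.
405/13 = (27/91)q, so q* = 105.
p* = 101.5 − (1/7)(105) = 86.5.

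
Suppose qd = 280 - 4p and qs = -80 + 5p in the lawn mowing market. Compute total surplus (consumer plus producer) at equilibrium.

Equilibrium: 280 - 4p = -80 + 5p gives p* = 40, q* = 120.
Demand choke price: p = 70; supply starts at p = 16.
CS = ½(70 − 40)(120) = 1800; PS = ½(40 − 16)(120) = 1440.

Total surplus = 3240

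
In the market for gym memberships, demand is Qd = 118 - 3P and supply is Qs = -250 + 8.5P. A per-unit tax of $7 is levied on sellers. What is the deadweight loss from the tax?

Deadweight loss = 2499/46

Pre-tax equilibrium: P* = 32, Q* = 22.
Tax on sellers shifts supply to Qs = -250 + 8.5(P − 7) = -309.5 + 8.5P.
118 - 3P = -309.5 + 8.5P gives buyer price Pb = 855/23; sellers receive Ps = 855/23 − 7 = 694/23.
New quantity: Q = 118 − 3(855/23) = 149/23.
DWL = ½ × 7 × (22 − 149/23) = 2499/46.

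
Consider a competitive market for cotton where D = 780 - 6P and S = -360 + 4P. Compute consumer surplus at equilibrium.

Consumer surplus = 768

Equilibrium: 780 - 6P = -360 + 4P gives P* = 114, Q* = 96.
Demand choke price (D = 0): P = 130.
CS = ½(130 − 114)(96) = 768.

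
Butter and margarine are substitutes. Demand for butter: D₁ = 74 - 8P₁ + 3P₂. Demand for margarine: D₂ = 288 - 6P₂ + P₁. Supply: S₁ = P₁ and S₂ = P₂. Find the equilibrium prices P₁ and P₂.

P₁ = 691/30, P₂ = 1333/30

Market 1: 74 - 8P₁ + 3P₂ = P₁ → 9P₁ - 3P₂ = 74.
Market 2: 7P₂ - P₁ = 288.
Eliminating P₂: 7×(1) + 3×(2) gives 60P₁ = 1382, so P₁ = 691/30.
Back-substitute into (2): P₂ = (288 + 1×691/30) / 7 = 1333/30.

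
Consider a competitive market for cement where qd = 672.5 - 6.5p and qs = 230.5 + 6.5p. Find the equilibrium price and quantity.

Set qd = qs: 672.5 - 6.5p = 230.5 + 6.5p.
442 = 13p, so p* = 34.
q* = 672.5 − 6.5(34) = 451.5.

p* = 34, q* = 451.5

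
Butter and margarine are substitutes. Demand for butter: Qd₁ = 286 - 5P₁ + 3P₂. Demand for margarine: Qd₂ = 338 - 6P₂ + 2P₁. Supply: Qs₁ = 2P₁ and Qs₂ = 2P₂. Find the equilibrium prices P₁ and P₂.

P₁ = 66.04, P₂ = 58.76

Market 1: 286 - 5P₁ + 3P₂ = 2P₁ → 7P₁ - 3P₂ = 286.
Market 2: 8P₂ - 2P₁ = 338.
Eliminating P₂: 8×(1) + 3×(2) gives 50P₁ = 3302, so P₁ = 66.04.
Back-substitute into (2): P₂ = (338 + 2×66.04) / 8 = 58.76.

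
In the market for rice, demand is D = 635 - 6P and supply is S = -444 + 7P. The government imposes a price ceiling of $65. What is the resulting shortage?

Shortage = 234

Equilibrium price would be P* = 83, so the ceiling at 65 binds.
At P = 65: D = 635 − 6(65) = 245, S = -444 + 7(65) = 11.
Shortage = 245 − 11 = 234.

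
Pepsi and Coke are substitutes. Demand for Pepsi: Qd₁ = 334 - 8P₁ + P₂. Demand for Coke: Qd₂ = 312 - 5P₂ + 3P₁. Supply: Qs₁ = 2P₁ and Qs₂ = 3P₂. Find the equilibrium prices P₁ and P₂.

Market 1: 334 - 8P₁ + P₂ = 2P₁ → 10P₁ - P₂ = 334.
Market 2: 8P₂ - 3P₁ = 312.
Eliminating P₂: 8×(1) + 1×(2) gives 77P₁ = 2984, so P₁ = 2984/77.
Back-substitute into (2): P₂ = (312 + 3×2984/77) / 8 = 4122/77.

P₁ = 2984/77, P₂ = 4122/77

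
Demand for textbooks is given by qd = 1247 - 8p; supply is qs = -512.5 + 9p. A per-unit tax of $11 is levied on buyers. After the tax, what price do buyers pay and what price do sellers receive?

Pre-tax equilibrium: p* = 103.5, q* = 419.
Tax on buyers shifts demand to qd = 1247 − 8(p + 11) = 1159 - 8p.
1159 - 8p = -512.5 + 9p gives seller price ps = 3343/34; buyers pay pb = 3343/34 + 11 = 3717/34.
New quantity: q = 1247 − 8(3717/34) = 6331/17.

Buyers pay 3717/34, sellers receive 3343/34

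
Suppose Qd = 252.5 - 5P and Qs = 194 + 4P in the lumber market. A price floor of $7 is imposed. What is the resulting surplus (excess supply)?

Surplus = 4.5

Equilibrium price would be P* = 6.5, so the floor at 7 binds.
At P = 7: Qd = 217.5, Qs = 222.
Surplus = 222 − 217.5 = 4.5.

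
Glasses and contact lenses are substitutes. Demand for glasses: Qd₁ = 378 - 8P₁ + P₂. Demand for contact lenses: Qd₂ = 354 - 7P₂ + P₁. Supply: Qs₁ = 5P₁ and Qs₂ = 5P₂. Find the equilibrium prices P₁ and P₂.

Market 1: 378 - 8P₁ + P₂ = 5P₁ → 13P₁ - P₂ = 378.
Market 2: 12P₂ - P₁ = 354.
Eliminating P₂: 12×(1) + 1×(2) gives 155P₁ = 4890, so P₁ = 978/31.
Back-substitute into (2): P₂ = (354 + 1×978/31) / 12 = 996/31.

P₁ = 978/31, P₂ = 996/31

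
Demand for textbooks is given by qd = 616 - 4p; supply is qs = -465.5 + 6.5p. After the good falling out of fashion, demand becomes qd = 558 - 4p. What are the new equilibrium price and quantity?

p' = 2047/21, q' = 3530/21

Original equilibrium: p* = 103, q* = 204.
New equilibrium: 558 - 4p = -465.5 + 6.5p, so 1023.5 = 10.5p and p' = 2047/21; q' = 558 − 4(2047/21) = 3530/21.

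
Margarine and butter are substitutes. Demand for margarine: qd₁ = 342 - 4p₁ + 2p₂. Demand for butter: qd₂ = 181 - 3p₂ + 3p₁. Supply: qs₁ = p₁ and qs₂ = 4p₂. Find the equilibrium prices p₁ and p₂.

p₁ = 2756/29, p₂ = 1931/29

Market 1: 342 - 4p₁ + 2p₂ = p₁ → 5p₁ - 2p₂ = 342.
Market 2: 7p₂ - 3p₁ = 181.
Eliminating p₂: 7×(1) + 2×(2) gives 29p₁ = 2756, so p₁ = 2756/29.
Back-substitute into (2): p₂ = (181 + 3×2756/29) / 7 = 1931/29.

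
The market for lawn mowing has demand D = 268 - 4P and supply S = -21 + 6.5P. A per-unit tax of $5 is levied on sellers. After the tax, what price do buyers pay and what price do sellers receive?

Buyers pay 643/21, sellers receive 538/21

Pre-tax equilibrium: P* = 578/21, Q* = 3316/21.
Tax on sellers shifts supply to S = -21 + 6.5(P − 5) = -53.5 + 6.5P.
268 - 4P = -53.5 + 6.5P gives buyer price Pb = 643/21; sellers receive Ps = 643/21 − 5 = 538/21.
New quantity: Q = 268 − 4(643/21) = 3056/21.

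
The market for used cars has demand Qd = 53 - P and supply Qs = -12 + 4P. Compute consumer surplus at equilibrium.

Equilibrium: 53 - P = -12 + 4P gives P* = 13, Q* = 40.
Demand choke price (Qd = 0): P = 53.
CS = ½(53 − 13)(40) = 800.

Consumer surplus = 800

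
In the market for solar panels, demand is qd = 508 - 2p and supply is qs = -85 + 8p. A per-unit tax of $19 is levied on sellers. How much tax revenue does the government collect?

Tax revenue = 6821

Pre-tax equilibrium: p* = 59.3, q* = 389.4.
Tax on sellers shifts supply to qs = -85 + 8(p − 19) = -237 + 8p.
508 - 2p = -237 + 8p gives buyer price pb = 74.5; sellers receive ps = 74.5 − 19 = 55.5.
New quantity: q = 508 − 2(74.5) = 359.
Revenue = 19 × 359 = 6821.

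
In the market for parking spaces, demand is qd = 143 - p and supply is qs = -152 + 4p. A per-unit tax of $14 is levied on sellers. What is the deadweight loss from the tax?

Deadweight loss = 78.4

Pre-tax equilibrium: p* = 59, q* = 84.
Tax on sellers shifts supply to qs = -152 + 4(p − 14) = -208 + 4p.
143 - p = -208 + 4p gives buyer price pb = 70.2; sellers receive ps = 70.2 − 14 = 56.2.
New quantity: q = 143 − 1(70.2) = 72.8.
DWL = ½ × 14 × (84 − 72.8) = 78.4.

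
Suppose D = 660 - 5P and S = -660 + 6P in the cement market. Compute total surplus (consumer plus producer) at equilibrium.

Total surplus = 660

Equilibrium: 660 - 5P = -660 + 6P gives P* = 120, Q* = 60.
Demand choke price: P = 132; supply starts at P = 110.
CS = ½(132 − 120)(60) = 360; PS = ½(120 − 110)(60) = 300.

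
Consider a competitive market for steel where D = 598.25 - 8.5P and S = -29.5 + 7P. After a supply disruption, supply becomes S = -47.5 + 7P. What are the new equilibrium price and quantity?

P' = 2583/62, Q' = 7568/31

Original equilibrium: P* = 40.5, Q* = 254.
New equilibrium: 598.25 - 8.5P = -47.5 + 7P, so 645.75 = 15.5P and P' = 2583/62; Q' = 598.25 − 8.5(2583/62) = 7568/31.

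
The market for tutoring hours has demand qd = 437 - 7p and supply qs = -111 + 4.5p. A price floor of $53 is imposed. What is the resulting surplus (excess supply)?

Equilibrium price would be p* = 1096/23, so the floor at 53 binds.
At p = 53: qd = 66, qs = 127.5.
Surplus = 127.5 − 66 = 61.5.

Surplus = 61.5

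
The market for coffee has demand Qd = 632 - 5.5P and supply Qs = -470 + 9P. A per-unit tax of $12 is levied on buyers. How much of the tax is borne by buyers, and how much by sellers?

Pre-tax equilibrium: P* = 76, Q* = 214.
Tax on buyers shifts demand to Qd = 632 − 5.5(P + 12) = 566 - 5.5P.
566 - 5.5P = -470 + 9P gives seller price Ps = 2072/29; buyers pay Pb = 2072/29 + 12 = 2420/29.
New quantity: Q = 632 − 5.5(2420/29) = 5018/29.
Buyer burden = 2420/29 − 76 = 216/29; seller burden = 76 − 2072/29 = 132/29.

Buyers bear 216/29, sellers bear 132/29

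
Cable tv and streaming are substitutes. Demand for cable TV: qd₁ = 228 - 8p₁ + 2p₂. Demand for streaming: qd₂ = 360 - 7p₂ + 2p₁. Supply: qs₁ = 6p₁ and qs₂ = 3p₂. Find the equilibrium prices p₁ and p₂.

Market 1: 228 - 8p₁ + 2p₂ = 6p₁ → 14p₁ - 2p₂ = 228.
Market 2: 10p₂ - 2p₁ = 360.
Eliminating p₂: 10×(1) + 2×(2) gives 136p₁ = 3000, so p₁ = 375/17.
Back-substitute into (2): p₂ = (360 + 2×375/17) / 10 = 687/17.

p₁ = 375/17, p₂ = 687/17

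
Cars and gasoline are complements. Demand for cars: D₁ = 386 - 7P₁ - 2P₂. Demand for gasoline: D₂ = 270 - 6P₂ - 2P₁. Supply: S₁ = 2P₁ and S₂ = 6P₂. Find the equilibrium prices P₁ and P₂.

Market 1: 386 - 7P₁ - 2P₂ = 2P₁ → 9P₁ + 2P₂ = 386.
Market 2: 12P₂ + 2P₁ = 270.
Eliminating P₂: 12×(1) − 2×(2) gives 104P₁ = 4092, so P₁ = 1023/26.
Back-substitute into (2): P₂ = (270 − 2×1023/26) / 12 = 829/52.

P₁ = 1023/26, P₂ = 829/52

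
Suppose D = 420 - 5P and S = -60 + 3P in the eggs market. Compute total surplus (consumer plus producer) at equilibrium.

Total surplus = 3840

Equilibrium: 420 - 5P = -60 + 3P gives P* = 60, Q* = 120.
Demand choke price: P = 84; supply starts at P = 20.
CS = ½(84 − 60)(120) = 1440; PS = ½(60 − 20)(120) = 2400.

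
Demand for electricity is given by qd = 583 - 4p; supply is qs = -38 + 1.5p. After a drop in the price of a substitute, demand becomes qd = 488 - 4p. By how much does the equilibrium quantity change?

Original equilibrium: p* = 1242/11, q* = 1445/11.
New equilibrium: 488 - 4p = -38 + 1.5p, so 526 = 5.5p and p' = 1052/11; q' = 488 − 4(1052/11) = 1160/11.
Change in quantity: 1160/11 − 1445/11 = -285/11.

Δq = -285/11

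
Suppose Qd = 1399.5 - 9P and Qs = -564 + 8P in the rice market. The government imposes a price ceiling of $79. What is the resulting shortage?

Shortage = 620.5

Equilibrium price would be P* = 115.5, so the ceiling at 79 binds.
At P = 79: Qd = 1399.5 − 9(79) = 688.5, Qs = -564 + 8(79) = 68.
Shortage = 688.5 − 68 = 620.5.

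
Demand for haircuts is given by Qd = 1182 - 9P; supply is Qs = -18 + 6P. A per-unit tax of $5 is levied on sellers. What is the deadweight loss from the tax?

Pre-tax equilibrium: P* = 80, Q* = 462.
Tax on sellers shifts supply to Qs = -18 + 6(P − 5) = -48 + 6P.
1182 - 9P = -48 + 6P gives buyer price Pb = 82; sellers receive Ps = 82 − 5 = 77.
New quantity: Q = 1182 − 9(82) = 444.
DWL = ½ × 5 × (462 − 444) = 45.

Deadweight loss = 45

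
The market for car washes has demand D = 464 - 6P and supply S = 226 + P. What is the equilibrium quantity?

Q* = 260

Set D = S: 464 - 6P = 226 + P.
238 = 7P, so P* = 34.
Q* = 464 − 6(34) = 260.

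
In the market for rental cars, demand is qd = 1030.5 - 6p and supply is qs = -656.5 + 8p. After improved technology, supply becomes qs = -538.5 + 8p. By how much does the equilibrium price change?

Original equilibrium: p* = 120.5, q* = 307.5.
New equilibrium: 1030.5 - 6p = -538.5 + 8p, so 1569 = 14p and p' = 1569/14; q' = 1030.5 − 6(1569/14) = 5013/14.
Change in price: 1569/14 − 120.5 = -59/7.

Δp = -59/7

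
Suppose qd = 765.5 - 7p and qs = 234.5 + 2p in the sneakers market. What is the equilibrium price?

p* = 59

Set qd = qs: 765.5 - 7p = 234.5 + 2p.
531 = 9p, so p* = 59.
q* = 765.5 − 7(59) = 352.5.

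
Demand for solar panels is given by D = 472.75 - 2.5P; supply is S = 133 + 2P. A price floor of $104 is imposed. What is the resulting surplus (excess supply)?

Surplus = 128.25

Equilibrium price would be P* = 75.5, so the floor at 104 binds.
At P = 104: D = 212.75, S = 341.
Surplus = 341 − 212.75 = 128.25.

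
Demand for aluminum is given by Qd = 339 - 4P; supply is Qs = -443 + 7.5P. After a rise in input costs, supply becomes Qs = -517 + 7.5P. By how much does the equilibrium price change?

ΔP = 148/23

Original equilibrium: P* = 68, Q* = 67.
New equilibrium: 339 - 4P = -517 + 7.5P, so 856 = 11.5P and P' = 1712/23; Q' = 339 − 4(1712/23) = 949/23.
Change in price: 1712/23 − 68 = 148/23.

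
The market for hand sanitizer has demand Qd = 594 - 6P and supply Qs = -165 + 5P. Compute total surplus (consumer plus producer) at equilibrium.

Total surplus = 5940

Equilibrium: 594 - 6P = -165 + 5P gives P* = 69, Q* = 180.
Demand choke price: P = 99; supply starts at P = 33.
CS = ½(99 − 69)(180) = 2700; PS = ½(69 − 33)(180) = 3240.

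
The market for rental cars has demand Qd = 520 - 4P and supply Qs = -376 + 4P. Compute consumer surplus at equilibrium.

Equilibrium: 520 - 4P = -376 + 4P gives P* = 112, Q* = 72.
Demand choke price (Qd = 0): P = 130.
CS = ½(130 − 112)(72) = 648.

Consumer surplus = 648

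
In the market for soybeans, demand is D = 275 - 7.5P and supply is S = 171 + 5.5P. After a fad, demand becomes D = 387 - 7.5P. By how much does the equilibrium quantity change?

Original equilibrium: P* = 8, Q* = 215.
New equilibrium: 387 - 7.5P = 171 + 5.5P, so 216 = 13P and P' = 216/13; Q' = 387 − 7.5(216/13) = 3411/13.
Change in quantity: 3411/13 − 215 = 616/13.

ΔQ = 616/13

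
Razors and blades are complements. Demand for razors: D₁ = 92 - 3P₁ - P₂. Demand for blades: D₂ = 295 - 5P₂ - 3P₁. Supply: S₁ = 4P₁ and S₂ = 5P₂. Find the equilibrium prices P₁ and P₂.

P₁ = 625/67, P₂ = 1789/67

Market 1: 92 - 3P₁ - P₂ = 4P₁ → 7P₁ + P₂ = 92.
Market 2: 10P₂ + 3P₁ = 295.
Eliminating P₂: 10×(1) − 1×(2) gives 67P₁ = 625, so P₁ = 625/67.
Back-substitute into (2): P₂ = (295 − 3×625/67) / 10 = 1789/67.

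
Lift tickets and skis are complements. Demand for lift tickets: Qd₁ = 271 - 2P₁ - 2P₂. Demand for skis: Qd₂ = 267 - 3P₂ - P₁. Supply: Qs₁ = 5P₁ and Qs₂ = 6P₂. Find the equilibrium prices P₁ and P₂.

Market 1: 271 - 2P₁ - 2P₂ = 5P₁ → 7P₁ + 2P₂ = 271.
Market 2: 9P₂ + P₁ = 267.
Eliminating P₂: 9×(1) − 2×(2) gives 61P₁ = 1905, so P₁ = 1905/61.
Back-substitute into (2): P₂ = (267 − 1×1905/61) / 9 = 1598/61.

P₁ = 1905/61, P₂ = 1598/61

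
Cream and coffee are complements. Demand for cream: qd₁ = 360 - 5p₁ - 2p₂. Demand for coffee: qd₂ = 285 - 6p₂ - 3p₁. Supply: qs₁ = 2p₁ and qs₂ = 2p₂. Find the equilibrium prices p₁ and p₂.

p₁ = 46.2, p₂ = 18.3

Market 1: 360 - 5p₁ - 2p₂ = 2p₁ → 7p₁ + 2p₂ = 360.
Market 2: 8p₂ + 3p₁ = 285.
Eliminating p₂: 8×(1) − 2×(2) gives 50p₁ = 2310, so p₁ = 46.2.
Back-substitute into (2): p₂ = (285 − 3×46.2) / 8 = 18.3.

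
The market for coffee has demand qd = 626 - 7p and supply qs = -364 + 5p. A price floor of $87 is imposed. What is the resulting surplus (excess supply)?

Surplus = 54

Equilibrium price would be p* = 82.5, so the floor at 87 binds.
At p = 87: qd = 17, qs = 71.
Surplus = 71 − 17 = 54.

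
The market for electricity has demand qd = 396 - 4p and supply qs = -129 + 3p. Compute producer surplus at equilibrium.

Equilibrium: 396 - 4p = -129 + 3p gives p* = 75, q* = 96.
Supply starts at p = 43 (where qs = 0).
PS = ½(75 − 43)(96) = 1536.

Producer surplus = 1536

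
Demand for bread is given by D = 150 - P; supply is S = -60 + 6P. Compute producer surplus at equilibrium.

Producer surplus = 1200

Equilibrium: 150 - P = -60 + 6P gives P* = 30, Q* = 120.
Supply starts at P = 10 (where S = 0).
PS = ½(30 − 10)(120) = 1200.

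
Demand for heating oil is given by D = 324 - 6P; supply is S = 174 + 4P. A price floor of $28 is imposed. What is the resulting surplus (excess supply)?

Surplus = 130

Equilibrium price would be P* = 15, so the floor at 28 binds.
At P = 28: D = 156, S = 286.
Surplus = 286 − 156 = 130.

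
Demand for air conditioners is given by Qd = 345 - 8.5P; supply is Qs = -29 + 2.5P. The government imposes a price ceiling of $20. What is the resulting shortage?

Equilibrium price would be P* = 34, so the ceiling at 20 binds.
At P = 20: Qd = 345 − 8.5(20) = 175, Qs = -29 + 2.5(20) = 21.
Shortage = 175 − 21 = 154.

Shortage = 154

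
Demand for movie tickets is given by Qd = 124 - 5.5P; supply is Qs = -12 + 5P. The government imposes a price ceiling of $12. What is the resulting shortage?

Shortage = 10

Equilibrium price would be P* = 272/21, so the ceiling at 12 binds.
At P = 12: Qd = 124 − 5.5(12) = 58, Qs = -12 + 5(12) = 48.
Shortage = 58 − 48 = 10.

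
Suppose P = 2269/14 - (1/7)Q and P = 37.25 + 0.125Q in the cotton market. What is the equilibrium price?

Set the two price expressions equal: 2269/14 - (1/7)Q = 37.25 + 0.125Q.
3495/28 = (15/56)Q, so Q* = 466.
P* = 2269/14 − (1/7)(466) = 95.5.

P* = 95.5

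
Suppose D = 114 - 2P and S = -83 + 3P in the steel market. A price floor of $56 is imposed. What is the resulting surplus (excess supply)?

Equilibrium price would be P* = 39.4, so the floor at 56 binds.
At P = 56: D = 2, S = 85.
Surplus = 85 − 2 = 83.

Surplus = 83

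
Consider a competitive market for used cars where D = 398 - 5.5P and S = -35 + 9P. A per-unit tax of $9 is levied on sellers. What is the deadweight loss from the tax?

Pre-tax equilibrium: P* = 866/29, Q* = 6779/29.
Tax on sellers shifts supply to S = -35 + 9(P − 9) = -116 + 9P.
398 - 5.5P = -116 + 9P gives buyer price Pb = 1028/29; sellers receive Ps = 1028/29 − 9 = 767/29.
New quantity: Q = 398 − 5.5(1028/29) = 5888/29.
DWL = ½ × 9 × (6779/29 − 5888/29) = 8019/58.

Deadweight loss = 8019/58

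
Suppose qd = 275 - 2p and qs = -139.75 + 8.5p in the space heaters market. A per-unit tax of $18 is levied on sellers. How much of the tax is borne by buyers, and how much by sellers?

Buyers bear 102/7, sellers bear 24/7

Pre-tax equilibrium: p* = 39.5, q* = 196.
Tax on sellers shifts supply to qs = -139.75 + 8.5(p − 18) = -292.75 + 8.5p.
275 - 2p = -292.75 + 8.5p gives buyer price pb = 757/14; sellers receive ps = 757/14 − 18 = 505/14.
New quantity: q = 275 − 2(757/14) = 1168/7.
Buyer burden = 757/14 − 39.5 = 102/7; seller burden = 39.5 − 505/14 = 24/7.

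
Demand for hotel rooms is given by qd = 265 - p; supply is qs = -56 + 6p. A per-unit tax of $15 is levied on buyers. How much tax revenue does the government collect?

Pre-tax equilibrium: p* = 321/7, q* = 1534/7.
Tax on buyers shifts demand to qd = 265 − 1(p + 15) = 250 - p.
250 - p = -56 + 6p gives seller price ps = 306/7; buyers pay pb = 306/7 + 15 = 411/7.
New quantity: q = 265 − 1(411/7) = 1444/7.
Revenue = 15 × 1444/7 = 21660/7.

Tax revenue = 21660/7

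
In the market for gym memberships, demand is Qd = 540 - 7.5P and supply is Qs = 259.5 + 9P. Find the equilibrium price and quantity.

Set Qd = Qs: 540 - 7.5P = 259.5 + 9P.
280.5 = 16.5P, so P* = 17.
Q* = 540 − 7.5(17) = 412.5.

P* = 17, Q* = 412.5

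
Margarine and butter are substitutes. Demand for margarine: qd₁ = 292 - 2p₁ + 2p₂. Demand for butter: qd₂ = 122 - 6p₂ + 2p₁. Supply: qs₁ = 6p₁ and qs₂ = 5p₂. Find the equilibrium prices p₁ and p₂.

Market 1: 292 - 2p₁ + 2p₂ = 6p₁ → 8p₁ - 2p₂ = 292.
Market 2: 11p₂ - 2p₁ = 122.
Eliminating p₂: 11×(1) + 2×(2) gives 84p₁ = 3456, so p₁ = 288/7.
Back-substitute into (2): p₂ = (122 + 2×288/7) / 11 = 130/7.

p₁ = 288/7, p₂ = 130/7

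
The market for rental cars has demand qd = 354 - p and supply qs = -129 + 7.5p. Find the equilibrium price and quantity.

Set qd = qs: 354 - p = -129 + 7.5p.
483 = 8.5p, so p* = 966/17.
q* = 354 − 1(966/17) = 5052/17.

p* = 966/17, q* = 5052/17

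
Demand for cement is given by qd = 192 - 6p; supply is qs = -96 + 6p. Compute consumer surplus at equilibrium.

Equilibrium: 192 - 6p = -96 + 6p gives p* = 24, q* = 48.
Demand choke price (qd = 0): p = 32.
CS = ½(32 − 24)(48) = 192.

Consumer surplus = 192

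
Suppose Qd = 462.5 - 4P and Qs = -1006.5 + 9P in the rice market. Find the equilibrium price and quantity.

P* = 113, Q* = 10.5

Set Qd = Qs: 462.5 - 4P = -1006.5 + 9P.
1469 = 13P, so P* = 113.
Q* = 462.5 − 4(113) = 10.5.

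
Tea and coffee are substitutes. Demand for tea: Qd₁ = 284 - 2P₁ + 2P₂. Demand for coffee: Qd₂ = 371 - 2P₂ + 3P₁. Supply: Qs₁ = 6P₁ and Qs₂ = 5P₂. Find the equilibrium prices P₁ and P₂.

P₁ = 54.6, P₂ = 76.4

Market 1: 284 - 2P₁ + 2P₂ = 6P₁ → 8P₁ - 2P₂ = 284.
Market 2: 7P₂ - 3P₁ = 371.
Eliminating P₂: 7×(1) + 2×(2) gives 50P₁ = 2730, so P₁ = 54.6.
Back-substitute into (2): P₂ = (371 + 3×54.6) / 7 = 76.4.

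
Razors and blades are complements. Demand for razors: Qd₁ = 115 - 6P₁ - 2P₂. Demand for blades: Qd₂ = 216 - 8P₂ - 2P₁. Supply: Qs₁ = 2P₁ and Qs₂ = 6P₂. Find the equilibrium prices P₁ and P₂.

P₁ = 589/54, P₂ = 749/54

Market 1: 115 - 6P₁ - 2P₂ = 2P₁ → 8P₁ + 2P₂ = 115.
Market 2: 14P₂ + 2P₁ = 216.
Eliminating P₂: 14×(1) − 2×(2) gives 108P₁ = 1178, so P₁ = 589/54.
Back-substitute into (2): P₂ = (216 − 2×589/54) / 14 = 749/54.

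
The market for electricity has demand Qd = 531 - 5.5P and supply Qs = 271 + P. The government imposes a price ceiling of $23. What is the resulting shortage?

Shortage = 110.5

Equilibrium price would be P* = 40, so the ceiling at 23 binds.
At P = 23: Qd = 531 − 5.5(23) = 404.5, Qs = 271 + 1(23) = 294.
Shortage = 404.5 − 294 = 110.5.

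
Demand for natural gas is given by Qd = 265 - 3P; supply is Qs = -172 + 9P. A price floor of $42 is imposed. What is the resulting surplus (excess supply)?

Surplus = 67

Equilibrium price would be P* = 437/12, so the floor at 42 binds.
At P = 42: Qd = 139, Qs = 206.
Surplus = 206 − 139 = 67.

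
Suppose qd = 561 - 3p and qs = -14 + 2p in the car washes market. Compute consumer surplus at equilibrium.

Equilibrium: 561 - 3p = -14 + 2p gives p* = 115, q* = 216.
Demand choke price (qd = 0): p = 187.
CS = ½(187 − 115)(216) = 7776.

Consumer surplus = 7776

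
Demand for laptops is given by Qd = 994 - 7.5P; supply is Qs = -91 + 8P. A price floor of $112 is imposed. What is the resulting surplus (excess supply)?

Equilibrium price would be P* = 70, so the floor at 112 binds.
At P = 112: Qd = 154, Qs = 805.
Surplus = 805 − 154 = 651.

Surplus = 651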